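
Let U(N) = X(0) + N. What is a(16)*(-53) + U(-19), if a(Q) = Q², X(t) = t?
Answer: -13587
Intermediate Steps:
U(N) = N (U(N) = 0 + N = N)
a(16)*(-53) + U(-19) = 16²*(-53) - 19 = 256*(-53) - 19 = -13568 - 19 = -13587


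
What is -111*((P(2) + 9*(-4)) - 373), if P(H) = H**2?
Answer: 44955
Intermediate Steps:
-111*((P(2) + 9*(-4)) - 373) = -111*((2**2 + 9*(-4)) - 373) = -111*((4 - 36) - 373) = -111*(-32 - 373) = -111*(-405) = 44955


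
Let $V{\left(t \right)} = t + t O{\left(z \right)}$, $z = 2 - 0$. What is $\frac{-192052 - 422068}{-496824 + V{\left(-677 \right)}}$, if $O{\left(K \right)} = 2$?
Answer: $\frac{122824}{99771} \approx 1.2311$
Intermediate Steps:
$z = 2$ ($z = 2 + 0 = 2$)
$V{\left(t \right)} = 3 t$ ($V{\left(t \right)} = t + t 2 = t + 2 t = 3 t$)
$\frac{-192052 - 422068}{-496824 + V{\left(-677 \right)}} = \frac{-192052 - 422068}{-496824 + 3 \left(-677\right)} = - \frac{614120}{-496824 - 2031} = - \frac{614120}{-498855} = \left(-614120\right) \left(- \frac{1}{498855}\right) = \frac{122824}{99771}$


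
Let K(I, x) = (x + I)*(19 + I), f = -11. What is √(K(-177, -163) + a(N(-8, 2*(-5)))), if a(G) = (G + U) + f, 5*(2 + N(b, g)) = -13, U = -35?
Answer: √1341735/5 ≈ 231.67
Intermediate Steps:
K(I, x) = (19 + I)*(I + x) (K(I, x) = (I + x)*(19 + I) = (19 + I)*(I + x))
N(b, g) = -23/5 (N(b, g) = -2 + (⅕)*(-13) = -2 - 13/5 = -23/5)
a(G) = -46 + G (a(G) = (G - 35) - 11 = (-35 + G) - 11 = -46 + G)
√(K(-177, -163) + a(N(-8, 2*(-5)))) = √(((-177)² + 19*(-177) + 19*(-163) - 177*(-163)) + (-46 - 23/5)) = √((31329 - 3363 - 3097 + 28851) - 253/5) = √(53720 - 253/5) = √(268347/5) = √1341735/5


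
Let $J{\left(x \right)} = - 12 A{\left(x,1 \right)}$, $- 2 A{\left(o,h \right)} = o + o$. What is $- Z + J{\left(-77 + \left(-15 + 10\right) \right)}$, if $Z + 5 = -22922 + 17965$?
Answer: $3978$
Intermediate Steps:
$Z = -4962$ ($Z = -5 + \left(-22922 + 17965\right) = -5 - 4957 = -4962$)
$A{\left(o,h \right)} = - o$ ($A{\left(o,h \right)} = - \frac{o + o}{2} = - \frac{2 o}{2} = - o$)
$J{\left(x \right)} = 12 x$ ($J{\left(x \right)} = - 12 \left(- x\right) = 12 x$)
$- Z + J{\left(-77 + \left(-15 + 10\right) \right)} = \left(-1\right) \left(-4962\right) + 12 \left(-77 + \left(-15 + 10\right)\right) = 4962 + 12 \left(-77 - 5\right) = 4962 + 12 \left(-82\right) = 4962 - 984 = 3978$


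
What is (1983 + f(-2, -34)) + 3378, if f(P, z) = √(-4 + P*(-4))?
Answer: 5363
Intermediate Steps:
f(P, z) = √(-4 - 4*P)
(1983 + f(-2, -34)) + 3378 = (1983 + 2*√(-1 - 1*(-2))) + 3378 = (1983 + 2*√(-1 + 2)) + 3378 = (1983 + 2*√1) + 3378 = (1983 + 2*1) + 3378 = (1983 + 2) + 3378 = 1985 + 3378 = 5363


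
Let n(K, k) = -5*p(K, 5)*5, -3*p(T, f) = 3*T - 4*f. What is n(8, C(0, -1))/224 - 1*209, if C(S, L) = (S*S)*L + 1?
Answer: -35087/168 ≈ -208.85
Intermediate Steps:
p(T, f) = -T + 4*f/3 (p(T, f) = -(3*T - 4*f)/3 = -(-4*f + 3*T)/3 = -T + 4*f/3)
C(S, L) = 1 + L*S**2 (C(S, L) = S**2*L + 1 = L*S**2 + 1 = 1 + L*S**2)
n(K, k) = -500/3 + 25*K (n(K, k) = -5*(-K + (4/3)*5)*5 = -5*(-K + 20/3)*5 = -5*(20/3 - K)*5 = (-100/3 + 5*K)*5 = -500/3 + 25*K)
n(8, C(0, -1))/224 - 1*209 = (-500/3 + 25*8)/224 - 1*209 = (-500/3 + 200)*(1/224) - 209 = (100/3)*(1/224) - 209 = 25/168 - 209 = -35087/168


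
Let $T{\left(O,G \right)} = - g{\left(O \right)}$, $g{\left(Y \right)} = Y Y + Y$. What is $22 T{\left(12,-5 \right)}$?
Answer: $-3432$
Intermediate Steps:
$g{\left(Y \right)} = Y + Y^{2}$ ($g{\left(Y \right)} = Y^{2} + Y = Y + Y^{2}$)
$T{\left(O,G \right)} = - O \left(1 + O\right)$
$22 T{\left(12,-5 \right)} = 22 \left(\left(-1\right) 12 \left(1 + 12\right)\right) = 22 \left(\left(-1\right) 12 \cdot 13\right) = 22 \left(-156\right) = -3432$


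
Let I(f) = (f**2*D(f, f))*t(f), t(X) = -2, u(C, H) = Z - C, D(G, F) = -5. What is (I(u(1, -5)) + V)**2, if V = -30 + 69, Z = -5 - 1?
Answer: 279841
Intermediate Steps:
Z = -6
u(C, H) = -6 - C
V = 39
I(f) = 10*f**2 (I(f) = (f**2*(-5))*(-2) = -5*f**2*(-2) = 10*f**2)
(I(u(1, -5)) + V)**2 = (10*(-6 - 1*1)**2 + 39)**2 = (10*(-6 - 1)**2 + 39)**2 = (10*(-7)**2 + 39)**2 = (10*49 + 39)**2 = (490 + 39)**2 = 529**2 = 279841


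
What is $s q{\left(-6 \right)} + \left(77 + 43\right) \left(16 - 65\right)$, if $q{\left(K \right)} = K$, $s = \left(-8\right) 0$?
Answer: $-5880$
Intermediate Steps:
$s = 0$
$s q{\left(-6 \right)} + \left(77 + 43\right) \left(16 - 65\right) = 0 \left(-6\right) + \left(77 + 43\right) \left(16 - 65\right) = 0 + 120 \left(-49\right) = 0 - 5880 = -5880$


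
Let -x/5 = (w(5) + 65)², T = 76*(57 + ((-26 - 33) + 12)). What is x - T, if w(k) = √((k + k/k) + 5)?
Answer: -21940 - 650*√11 ≈ -24096.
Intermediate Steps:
w(k) = √(6 + k) (w(k) = √((k + 1) + 5) = √((1 + k) + 5) = √(6 + k))
T = 760 (T = 76*(57 + (-59 + 12)) = 76*(57 - 47) = 76*10 = 760)
x = -5*(65 + √11)² (x = -5*(√(6 + 5) + 65)² = -5*(√11 + 65)² = -5*(65 + √11)² ≈ -23336.)
x - T = (-21180 - 650*√11) - 1*760 = (-21180 - 650*√11) - 760 = -21940 - 650*√11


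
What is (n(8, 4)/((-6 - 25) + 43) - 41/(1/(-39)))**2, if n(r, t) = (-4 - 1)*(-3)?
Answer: 40972801/16 ≈ 2.5608e+6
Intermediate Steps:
n(r, t) = 15 (n(r, t) = -5*(-3) = 15)
(n(8, 4)/((-6 - 25) + 43) - 41/(1/(-39)))**2 = (15/((-6 - 25) + 43) - 41/(1/(-39)))**2 = (15/(-31 + 43) - 41/(-1/39))**2 = (15/12 - 41*(-39))**2 = (15*(1/12) + 1599)**2 = (5/4 + 1599)**2 = (6401/4)**2 = 40972801/16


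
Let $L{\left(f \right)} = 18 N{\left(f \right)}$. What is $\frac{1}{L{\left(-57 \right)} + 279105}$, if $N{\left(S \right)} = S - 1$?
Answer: $\frac{1}{278061} \approx 3.5963 \cdot 10^{-6}$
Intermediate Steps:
$N{\left(S \right)} = -1 + S$
$L{\left(f \right)} = -18 + 18 f$ ($L{\left(f \right)} = 18 \left(-1 + f\right) = -18 + 18 f$)
$\frac{1}{L{\left(-57 \right)} + 279105} = \frac{1}{\left(-18 + 18 \left(-57\right)\right) + 279105} = \frac{1}{\left(-18 - 1026\right) + 279105} = \frac{1}{-1044 + 279105} = \frac{1}{278061}$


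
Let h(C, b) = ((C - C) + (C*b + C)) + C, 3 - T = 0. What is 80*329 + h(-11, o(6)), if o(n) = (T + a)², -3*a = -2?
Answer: 235351/9 ≈ 26150.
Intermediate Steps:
a = ⅔ (a = -⅓*(-2) = ⅔ ≈ 0.66667)
T = 3 (T = 3 - 1*0 = 3 + 0 = 3)
o(n) = 121/9 (o(n) = (3 + ⅔)² = (11/3)² = 121/9)
h(C, b) = 2*C + C*b (h(C, b) = (0 + (C + C*b)) + C = (C + C*b) + C = 2*C + C*b)
80*329 + h(-11, o(6)) = 80*329 - 11*(2 + 121/9) = 26320 - 11*139/9 = 26320 - 1529/9 = 235351/9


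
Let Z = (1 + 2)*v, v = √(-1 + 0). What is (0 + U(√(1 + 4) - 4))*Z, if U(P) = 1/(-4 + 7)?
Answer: I ≈ 1.0*I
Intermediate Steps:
v = I (v = √(-1) = I ≈ 1.0*I)
Z = 3*I (Z = (1 + 2)*I = 3*I ≈ 3.0*I)
U(P) = ⅓ (U(P) = 1/3 = ⅓)
(0 + U(√(1 + 4) - 4))*Z = (0 + ⅓)*(3*I) = (3*I)/3 = I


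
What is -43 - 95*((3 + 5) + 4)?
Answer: -1183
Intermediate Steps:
-43 - 95*((3 + 5) + 4) = -43 - 95*(8 + 4) = -43 - 95*12 = -43 - 19*60 = -43 - 1140 = -1183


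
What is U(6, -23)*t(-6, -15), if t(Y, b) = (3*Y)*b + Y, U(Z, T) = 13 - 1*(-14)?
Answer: 7128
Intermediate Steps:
U(Z, T) = 27 (U(Z, T) = 13 + 14 = 27)
t(Y, b) = Y + 3*Y*b (t(Y, b) = 3*Y*b + Y = Y + 3*Y*b)
U(6, -23)*t(-6, -15) = 27*(-6*(1 + 3*(-15))) = 27*(-6*(1 - 45)) = 27*(-6*(-44)) = 27*264 = 7128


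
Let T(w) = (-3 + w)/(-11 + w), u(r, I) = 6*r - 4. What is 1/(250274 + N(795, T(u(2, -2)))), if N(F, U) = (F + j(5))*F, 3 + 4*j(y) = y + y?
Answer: 4/3534761 ≈ 1.1316e-6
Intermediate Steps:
j(y) = -3/4 + y/2 (j(y) = -3/4 + (y + y)/4 = -3/4 + (2*y)/4 = -3/4 + y/2)
u(r, I) = -4 + 6*r
T(w) = (-3 + w)/(-11 + w)
N(F, U) = F*(7/4 + F) (N(F, U) = (F + (-3/4 + (1/2)*5))*F = (F + (-3/4 + 5/2))*F = (F + 7/4)*F = (7/4 + F)*F = F*(7/4 + F))
1/(250274 + N(795, T(u(2, -2)))) = 1/(250274 + (1/4)*795*(7 + 4*795)) = 1/(250274 + (1/4)*795*(7 + 3180)) = 1/(250274 + (1/4)*795*3187) = 1/(250274 + 2533665/4) = 1/(3534761/4) = 4/3534761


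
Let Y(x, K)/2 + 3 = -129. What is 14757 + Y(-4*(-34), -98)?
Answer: 14493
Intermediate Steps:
Y(x, K) = -264 (Y(x, K) = -6 + 2*(-129) = -6 - 258 = -264)
14757 + Y(-4*(-34), -98) = 14757 - 264 = 14493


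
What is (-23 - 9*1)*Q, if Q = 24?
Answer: -768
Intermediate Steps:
(-23 - 9*1)*Q = (-23 - 9*1)*24 = (-23 - 9)*24 = -32*24 = -768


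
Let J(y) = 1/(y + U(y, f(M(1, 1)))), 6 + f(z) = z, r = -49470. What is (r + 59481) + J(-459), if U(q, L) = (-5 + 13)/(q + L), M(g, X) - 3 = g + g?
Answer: 528450542/52787 ≈ 10011.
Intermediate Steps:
M(g, X) = 3 + 2*g (M(g, X) = 3 + (g + g) = 3 + 2*g)
f(z) = -6 + z
U(q, L) = 8/(L + q)
J(y) = 1/(y + 8/(-1 + y)) (J(y) = 1/(y + 8/((-6 + (3 + 2*1)) + y)) = 1/(y + 8/((-6 + (3 + 2)) + y)) = 1/(y + 8/((-6 + 5) + y)) = 1/(y + 8/(-1 + y)))
(r + 59481) + J(-459) = (-49470 + 59481) + (-1 - 459)/(8 - 459*(-1 - 459)) = 10011 - 460/(8 - 459*(-460)) = 10011 - 460/(8 + 211140) = 10011 - 460/211148 = 10011 + (1/211148)*(-460) = 10011 - 115/52787 = 528450542/52787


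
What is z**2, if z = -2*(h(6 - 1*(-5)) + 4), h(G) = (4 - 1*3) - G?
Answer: 144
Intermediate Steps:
h(G) = 1 - G (h(G) = (4 - 3) - G = 1 - G)
z = 12 (z = -2*((1 - (6 - 1*(-5))) + 4) = -2*((1 - (6 + 5)) + 4) = -2*((1 - 1*11) + 4) = -2*((1 - 11) + 4) = -2*(-10 + 4) = -2*(-6) = 12)
z**2 = 12**2 = 144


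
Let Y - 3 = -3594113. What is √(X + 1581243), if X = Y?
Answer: I*√2012867 ≈ 1418.8*I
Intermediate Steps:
Y = -3594110 (Y = 3 - 3594113 = -3594110)
X = -3594110
√(X + 1581243) = √(-3594110 + 1581243) = √(-2012867) = I*√2012867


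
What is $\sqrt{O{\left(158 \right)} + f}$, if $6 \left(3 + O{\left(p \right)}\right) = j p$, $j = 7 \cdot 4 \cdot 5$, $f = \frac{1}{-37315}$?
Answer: $\frac{\sqrt{46162542700590}}{111945} \approx 60.693$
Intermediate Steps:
$f = - \frac{1}{37315} \approx -2.6799 \cdot 10^{-5}$
$j = 140$ ($j = 28 \cdot 5 = 140$)
$O{\left(p \right)} = -3 + \frac{70 p}{3}$ ($O{\left(p \right)} = -3 + \frac{140 p}{6} = -3 + \frac{70 p}{3}$)
$\sqrt{O{\left(158 \right)} + f} = \sqrt{\left(-3 + \frac{70}{3} \cdot 158\right) - \frac{1}{37315}} = \sqrt{\left(-3 + \frac{11060}{3}\right) - \frac{1}{37315}} = \sqrt{\frac{11051}{3} - \frac{1}{37315}} = \sqrt{\frac{412368062}{111945}} = \frac{\sqrt{46162542700590}}{111945}$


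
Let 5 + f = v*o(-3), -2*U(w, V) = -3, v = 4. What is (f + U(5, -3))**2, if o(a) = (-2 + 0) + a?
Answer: 2209/4 ≈ 552.25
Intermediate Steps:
U(w, V) = 3/2 (U(w, V) = -1/2*(-3) = 3/2)
o(a) = -2 + a
f = -25 (f = -5 + 4*(-2 - 3) = -5 + 4*(-5) = -5 - 20 = -25)
(f + U(5, -3))**2 = (-25 + 3/2)**2 = (-47/2)**2 = 2209/4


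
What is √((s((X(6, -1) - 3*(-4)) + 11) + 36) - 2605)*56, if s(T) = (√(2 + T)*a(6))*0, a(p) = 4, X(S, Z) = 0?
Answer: 56*I*√2569 ≈ 2838.4*I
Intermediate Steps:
s(T) = 0 (s(T) = (√(2 + T)*4)*0 = (4*√(2 + T))*0 = 0)
√((s((X(6, -1) - 3*(-4)) + 11) + 36) - 2605)*56 = √((0 + 36) - 2605)*56 = √(36 - 2605)*56 = √(-2569)*56 = (I*√2569)*56 = 56*I*√2569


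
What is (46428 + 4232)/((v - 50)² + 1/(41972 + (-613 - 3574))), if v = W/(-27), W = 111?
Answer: 25841539350/1493571791 ≈ 17.302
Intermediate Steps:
v = -37/9 (v = 111/(-27) = 111*(-1/27) = -37/9 ≈ -4.1111)
(46428 + 4232)/((v - 50)² + 1/(41972 + (-613 - 3574))) = (46428 + 4232)/((-37/9 - 50)² + 1/(41972 + (-613 - 3574))) = 50660/((-487/9)² + 1/(41972 - 4187)) = 50660/(237169/81 + 1/37785) = 50660/(2987143582/1020195) = 50660*(1020195/2987143582) = 25841539350/1493571791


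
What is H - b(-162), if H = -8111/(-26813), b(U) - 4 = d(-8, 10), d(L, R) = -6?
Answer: 61737/26813 ≈ 2.3025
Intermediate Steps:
b(U) = -2 (b(U) = 4 - 6 = -2)
H = 8111/26813 (H = -8111*(-1/26813) = 8111/26813 ≈ 0.30250)
H - b(-162) = 8111/26813 - 1*(-2) = 8111/26813 + 2 = 61737/26813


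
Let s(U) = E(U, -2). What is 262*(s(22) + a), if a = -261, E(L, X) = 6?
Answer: -66810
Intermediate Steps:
s(U) = 6
262*(s(22) + a) = 262*(6 - 261) = 262*(-255) = -66810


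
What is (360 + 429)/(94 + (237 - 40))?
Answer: 263/97 ≈ 2.7113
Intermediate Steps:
(360 + 429)/(94 + (237 - 40)) = 789/(94 + 197) = 789/291 = 789*(1/291) = 263/97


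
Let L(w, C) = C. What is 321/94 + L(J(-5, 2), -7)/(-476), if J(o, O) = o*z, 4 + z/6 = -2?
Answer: 10961/3196 ≈ 3.4296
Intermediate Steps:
z = -36 (z = -24 + 6*(-2) = -24 - 12 = -36)
J(o, O) = -36*o (J(o, O) = o*(-36) = -36*o)
321/94 + L(J(-5, 2), -7)/(-476) = 321/94 - 7/(-476) = 321*(1/94) - 7*(-1/476) = 321/94 + 1/68 = 10961/3196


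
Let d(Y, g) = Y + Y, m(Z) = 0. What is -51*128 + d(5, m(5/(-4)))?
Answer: -6518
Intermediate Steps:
d(Y, g) = 2*Y
-51*128 + d(5, m(5/(-4))) = -51*128 + 2*5 = -6528 + 10 = -6518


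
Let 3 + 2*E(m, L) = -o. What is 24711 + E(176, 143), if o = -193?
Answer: 24806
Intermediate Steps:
E(m, L) = 95 (E(m, L) = -3/2 + (-1*(-193))/2 = -3/2 + (½)*193 = -3/2 + 193/2 = 95)
24711 + E(176, 143) = 24711 + 95 = 24806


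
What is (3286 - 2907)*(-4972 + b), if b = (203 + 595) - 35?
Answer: -1595211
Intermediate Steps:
b = 763 (b = 798 - 35 = 763)
(3286 - 2907)*(-4972 + b) = (3286 - 2907)*(-4972 + 763) = 379*(-4209) = -1595211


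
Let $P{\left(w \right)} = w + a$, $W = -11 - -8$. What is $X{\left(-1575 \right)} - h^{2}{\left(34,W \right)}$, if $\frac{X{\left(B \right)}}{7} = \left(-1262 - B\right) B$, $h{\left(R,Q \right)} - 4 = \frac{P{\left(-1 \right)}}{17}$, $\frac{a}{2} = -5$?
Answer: $- \frac{997291674}{289} \approx -3.4508 \cdot 10^{6}$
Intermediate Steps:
$a = -10$ ($a = 2 \left(-5\right) = -10$)
$W = -3$ ($W = -11 + 8 = -3$)
$P{\left(w \right)} = -10 + w$ ($P{\left(w \right)} = w - 10 = -10 + w$)
$h{\left(R,Q \right)} = \frac{57}{17}$ ($h{\left(R,Q \right)} = 4 + \frac{-10 - 1}{17} = 4 - \frac{11}{17} = \frac{57}{17}$)
$X{\left(B \right)} = 7 B \left(-1262 - B\right)$ ($X{\left(B \right)} = 7 \left(-1262 - B\right) B = 7 B \left(-1262 - B\right)$)
$X{\left(-1575 \right)} - h^{2}{\left(34,W \right)} = \left(-7\right) \left(-1575\right) \left(1262 - 1575\right) - \left(\frac{57}{17}\right)^{2} = \left(-7\right) \left(-1575\right) \left(-313\right) - \frac{3249}{289} = -3450825 - \frac{3249}{289} = - \frac{997291674}{289}$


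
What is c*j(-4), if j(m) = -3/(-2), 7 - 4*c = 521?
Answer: -771/4 ≈ -192.75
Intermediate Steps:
c = -257/2 (c = 7/4 - ¼*521 = 7/4 - 521/4 = -257/2 ≈ -128.50)
j(m) = 3/2 (j(m) = -3*(-½) = 3/2)
c*j(-4) = -257/2*3/2 = -771/4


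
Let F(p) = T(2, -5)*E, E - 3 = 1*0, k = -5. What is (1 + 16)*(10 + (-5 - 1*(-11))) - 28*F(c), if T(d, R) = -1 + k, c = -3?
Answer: 776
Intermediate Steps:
T(d, R) = -6 (T(d, R) = -1 - 5 = -6)
E = 3 (E = 3 + 1*0 = 3 + 0 = 3)
F(p) = -18 (F(p) = -6*3 = -18)
(1 + 16)*(10 + (-5 - 1*(-11))) - 28*F(c) = (1 + 16)*(10 + (-5 - 1*(-11))) - 28*(-18) = 17*(10 + (-5 + 11)) + 504 = 17*(10 + 6) + 504 = 17*16 + 504 = 272 + 504 = 776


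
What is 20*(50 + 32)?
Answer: 1640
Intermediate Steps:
20*(50 + 32) = 20*82 = 1640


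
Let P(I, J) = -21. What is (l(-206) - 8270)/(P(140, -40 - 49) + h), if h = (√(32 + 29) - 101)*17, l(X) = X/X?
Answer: 14371522/3003015 + 140573*√61/3003015 ≈ 5.1513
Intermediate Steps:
l(X) = 1
h = -1717 + 17*√61 (h = (√61 - 101)*17 = (-101 + √61)*17 = -1717 + 17*√61 ≈ -1584.2)
(l(-206) - 8270)/(P(140, -40 - 49) + h) = (1 - 8270)/(-21 + (-1717 + 17*√61)) = -8269/(-1738 + 17*√61)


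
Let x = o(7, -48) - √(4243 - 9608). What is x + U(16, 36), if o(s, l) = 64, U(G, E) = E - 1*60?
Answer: 40 - I*√5365 ≈ 40.0 - 73.246*I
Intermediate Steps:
U(G, E) = -60 + E (U(G, E) = E - 60 = -60 + E)
x = 64 - I*√5365 (x = 64 - √(4243 - 9608) = 64 - √(-5365) = 64 - I*√5365 ≈ 64.0 - 73.246*I)
x + U(16, 36) = (64 - I*√5365) + (-60 + 36) = (64 - I*√5365) - 24 = 40 - I*√5365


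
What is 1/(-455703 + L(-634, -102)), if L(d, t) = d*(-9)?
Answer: -1/449997 ≈ -2.2222e-6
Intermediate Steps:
L(d, t) = -9*d
1/(-455703 + L(-634, -102)) = 1/(-455703 - 9*(-634)) = 1/(-455703 + 5706) = 1/(-449997) = -1/449997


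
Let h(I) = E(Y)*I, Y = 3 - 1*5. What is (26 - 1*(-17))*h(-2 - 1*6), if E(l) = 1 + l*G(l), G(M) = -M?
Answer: 1032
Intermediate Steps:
Y = -2 (Y = 3 - 5 = -2)
E(l) = 1 - l**2 (E(l) = 1 + l*(-l) = 1 - l**2)
h(I) = -3*I (h(I) = (1 - 1*(-2)**2)*I = (1 - 1*4)*I = (1 - 4)*I = -3*I)
(26 - 1*(-17))*h(-2 - 1*6) = (26 - 1*(-17))*(-3*(-2 - 1*6)) = (26 + 17)*(-3*(-2 - 6)) = 43*(-3*(-8)) = 43*24 = 1032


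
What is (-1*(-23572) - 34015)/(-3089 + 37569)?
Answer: -10443/34480 ≈ -0.30287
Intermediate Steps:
(-1*(-23572) - 34015)/(-3089 + 37569) = (23572 - 34015)/34480 = -10443*1/34480 = -10443/34480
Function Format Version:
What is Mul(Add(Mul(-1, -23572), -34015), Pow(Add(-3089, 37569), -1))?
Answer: Rational(-10443, 34480) ≈ -0.30287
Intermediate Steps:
Mul(Add(Mul(-1, -23572), -34015), Pow(Add(-3089, 37569), -1)) = Mul(Add(23572, -34015), Pow(34480, -1)) = Mul(-10443, Rational(1, 34480)) = Rational(-10443, 34480)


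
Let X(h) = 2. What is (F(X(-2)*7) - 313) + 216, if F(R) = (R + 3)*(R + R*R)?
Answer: 3473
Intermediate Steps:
F(R) = (3 + R)*(R + R²)
(F(X(-2)*7) - 313) + 216 = ((2*7)*(3 + (2*7)² + 4*(2*7)) - 313) + 216 = (14*(3 + 14² + 4*14) - 313) + 216 = (14*(3 + 196 + 56) - 313) + 216 = (14*255 - 313) + 216 = (3570 - 313) + 216 = 3257 + 216 = 3473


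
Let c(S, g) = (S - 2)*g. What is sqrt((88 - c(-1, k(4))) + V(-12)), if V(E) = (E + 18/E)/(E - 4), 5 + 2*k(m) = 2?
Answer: sqrt(5398)/8 ≈ 9.1839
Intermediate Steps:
k(m) = -3/2 (k(m) = -5/2 + (1/2)*2 = -5/2 + 1 = -3/2)
V(E) = (E + 18/E)/(-4 + E)
c(S, g) = g*(-2 + S) (c(S, g) = (-2 + S)*g = g*(-2 + S))
sqrt((88 - c(-1, k(4))) + V(-12)) = sqrt((88 - (-3)*(-2 - 1)/2) + (18 + (-12)**2)/((-12)*(-4 - 12))) = sqrt((88 - (-3)*(-3)/2) - 1/12*(18 + 144)/(-16)) = sqrt((88 - 1*9/2) - 1/12*(-1/16)*162) = sqrt((88 - 9/2) + 27/32) = sqrt(167/2 + 27/32) = sqrt(2699/32) = sqrt(5398)/8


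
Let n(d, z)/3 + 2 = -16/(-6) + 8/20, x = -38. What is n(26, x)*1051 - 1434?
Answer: 9646/5 ≈ 1929.2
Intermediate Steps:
n(d, z) = 16/5 (n(d, z) = -6 + 3*(-16/(-6) + 8/20) = -6 + 3*(-16*(-1/6) + 8*(1/20)) = -6 + 3*(8/3 + 2/5) = -6 + 3*(46/15) = -6 + 46/5 = 16/5)
n(26, x)*1051 - 1434 = (16/5)*1051 - 1434 = 16816/5 - 1434 = 9646/5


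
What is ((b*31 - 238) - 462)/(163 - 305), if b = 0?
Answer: 350/71 ≈ 4.9296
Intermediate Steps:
((b*31 - 238) - 462)/(163 - 305) = ((0*31 - 238) - 462)/(163 - 305) = ((0 - 238) - 462)/(-142) = (-238 - 462)*(-1/142) = -700*(-1/142) = 350/71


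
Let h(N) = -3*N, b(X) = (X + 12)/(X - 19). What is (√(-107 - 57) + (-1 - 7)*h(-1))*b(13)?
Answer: 100 - 25*I*√41/3 ≈ 100.0 - 53.359*I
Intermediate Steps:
b(X) = (12 + X)/(-19 + X)
(√(-107 - 57) + (-1 - 7)*h(-1))*b(13) = (√(-107 - 57) + (-1 - 7)*(-3*(-1)))*((12 + 13)/(-19 + 13)) = (√(-164) - 8*3)*(25/(-6)) = (2*I*√41 - 24)*(-⅙*25) = (-24 + 2*I*√41)*(-25/6) = 100 - 25*I*√41/3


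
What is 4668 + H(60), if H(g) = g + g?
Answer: 4788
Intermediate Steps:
H(g) = 2*g
4668 + H(60) = 4668 + 2*60 = 4668 + 120 = 4788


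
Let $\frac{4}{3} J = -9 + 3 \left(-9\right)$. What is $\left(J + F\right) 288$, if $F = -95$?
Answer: $-35136$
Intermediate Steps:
$J = -27$ ($J = \frac{3 \left(-9 + 3 \left(-9\right)\right)}{4} = \frac{3 \left(-9 - 27\right)}{4} = \frac{3}{4} \left(-36\right) = -27$)
$\left(J + F\right) 288 = \left(-27 - 95\right) 288 = \left(-122\right) 288 = -35136$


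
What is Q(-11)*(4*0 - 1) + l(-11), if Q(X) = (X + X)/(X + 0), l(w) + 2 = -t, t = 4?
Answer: -8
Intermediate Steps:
l(w) = -6 (l(w) = -2 - 1*4 = -2 - 4 = -6)
Q(X) = 2 (Q(X) = (2*X)/X = 2)
Q(-11)*(4*0 - 1) + l(-11) = 2*(4*0 - 1) - 6 = 2*(0 - 1) - 6 = 2*(-1) - 6 = -2 - 6 = -8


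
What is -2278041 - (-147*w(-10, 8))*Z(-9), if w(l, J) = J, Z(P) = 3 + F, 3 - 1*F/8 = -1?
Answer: -2236881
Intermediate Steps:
F = 32 (F = 24 - 8*(-1) = 24 + 8 = 32)
Z(P) = 35 (Z(P) = 3 + 32 = 35)
-2278041 - (-147*w(-10, 8))*Z(-9) = -2278041 - (-147*8)*35 = -2278041 - (-1176)*35 = -2278041 - 1*(-41160) = -2278041 + 41160 = -2236881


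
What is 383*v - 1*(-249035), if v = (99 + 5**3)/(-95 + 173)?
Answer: 9755261/39 ≈ 2.5014e+5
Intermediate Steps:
v = 112/39 (v = (99 + 125)/78 = 224*(1/78) = 112/39 ≈ 2.8718)
383*v - 1*(-249035) = 383*(112/39) - 1*(-249035) = 42896/39 + 249035 = 9755261/39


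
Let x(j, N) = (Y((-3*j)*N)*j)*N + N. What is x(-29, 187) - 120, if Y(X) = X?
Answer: -88226720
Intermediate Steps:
x(j, N) = N - 3*N²*j² (x(j, N) = (((-3*j)*N)*j)*N + N = ((-3*N*j)*j)*N + N = (-3*N*j²)*N + N = -3*N²*j² + N = N - 3*N²*j²)
x(-29, 187) - 120 = 187*(1 - 3*187*(-29)²) - 120 = 187*(1 - 3*187*841) - 120 = 187*(1 - 471801) - 120 = 187*(-471800) - 120 = -88226600 - 120 = -88226720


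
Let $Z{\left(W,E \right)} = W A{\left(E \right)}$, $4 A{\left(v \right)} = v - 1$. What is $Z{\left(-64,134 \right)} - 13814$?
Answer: $-15942$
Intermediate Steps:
$A{\left(v \right)} = - \frac{1}{4} + \frac{v}{4}$ ($A{\left(v \right)} = \frac{v - 1}{4} = \frac{-1 + v}{4} = - \frac{1}{4} + \frac{v}{4}$)
$Z{\left(W,E \right)} = W \left(- \frac{1}{4} + \frac{E}{4}\right)$
$Z{\left(-64,134 \right)} - 13814 = \frac{1}{4} \left(-64\right) \left(-1 + 134\right) - 13814 = \frac{1}{4} \left(-64\right) 133 - 13814 = -2128 - 13814 = -15942$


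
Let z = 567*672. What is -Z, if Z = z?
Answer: -381024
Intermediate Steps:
z = 381024
Z = 381024
-Z = -1*381024 = -381024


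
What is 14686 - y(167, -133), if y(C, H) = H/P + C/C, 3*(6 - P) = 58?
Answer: 587001/40 ≈ 14675.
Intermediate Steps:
P = -40/3 (P = 6 - 1/3*58 = 6 - 58/3 = -40/3 ≈ -13.333)
y(C, H) = 1 - 3*H/40 (y(C, H) = H/(-40/3) + C/C = H*(-3/40) + 1 = -3*H/40 + 1 = 1 - 3*H/40)
14686 - y(167, -133) = 14686 - (1 - 3/40*(-133)) = 14686 - (1 + 399/40) = 14686 - 1*439/40 = 14686 - 439/40 = 587001/40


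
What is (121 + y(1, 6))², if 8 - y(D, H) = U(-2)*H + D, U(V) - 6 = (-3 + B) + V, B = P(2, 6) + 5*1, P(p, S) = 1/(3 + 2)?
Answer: 206116/25 ≈ 8244.6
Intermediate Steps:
P(p, S) = ⅕ (P(p, S) = 1/5 = ⅕)
B = 26/5 (B = ⅕ + 5*1 = ⅕ + 5 = 26/5 ≈ 5.2000)
U(V) = 41/5 + V (U(V) = 6 + ((-3 + 26/5) + V) = 6 + (11/5 + V) = 41/5 + V)
y(D, H) = 8 - D - 31*H/5 (y(D, H) = 8 - ((41/5 - 2)*H + D) = 8 - (31*H/5 + D) = 8 - (D + 31*H/5) = 8 + (-D - 31*H/5) = 8 - D - 31*H/5)
(121 + y(1, 6))² = (121 + (8 - 1*1 - 31/5*6))² = (121 + (8 - 1 - 186/5))² = (121 - 151/5)² = (454/5)² = 206116/25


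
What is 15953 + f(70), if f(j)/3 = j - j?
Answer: 15953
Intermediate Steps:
f(j) = 0 (f(j) = 3*(j - j) = 3*0 = 0)
15953 + f(70) = 15953 + 0 = 15953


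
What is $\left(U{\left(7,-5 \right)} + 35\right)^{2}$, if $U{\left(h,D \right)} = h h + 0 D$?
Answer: $7056$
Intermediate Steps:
$U{\left(h,D \right)} = h^{2}$ ($U{\left(h,D \right)} = h^{2} + 0 = h^{2}$)
$\left(U{\left(7,-5 \right)} + 35\right)^{2} = \left(7^{2} + 35\right)^{2} = \left(49 + 35\right)^{2} = 84^{2} = 7056$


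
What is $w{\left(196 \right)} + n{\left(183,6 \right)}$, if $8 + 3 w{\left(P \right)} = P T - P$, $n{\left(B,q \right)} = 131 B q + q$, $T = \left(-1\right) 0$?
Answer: $143776$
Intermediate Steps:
$T = 0$
$n{\left(B,q \right)} = q + 131 B q$ ($n{\left(B,q \right)} = 131 B q + q = q + 131 B q$)
$w{\left(P \right)} = - \frac{8}{3} - \frac{P}{3}$ ($w{\left(P \right)} = - \frac{8}{3} + \frac{P 0 - P}{3} = - \frac{8}{3} + \frac{0 - P}{3} = - \frac{8}{3} + \frac{\left(-1\right) P}{3} = - \frac{8}{3} - \frac{P}{3}$)
$w{\left(196 \right)} + n{\left(183,6 \right)} = \left(- \frac{8}{3} - \frac{196}{3}\right) + 6 \left(1 + 131 \cdot 183\right) = \left(- \frac{8}{3} - \frac{196}{3}\right) + 6 \left(1 + 23973\right) = -68 + 6 \cdot 23974 = -68 + 143844 = 143776$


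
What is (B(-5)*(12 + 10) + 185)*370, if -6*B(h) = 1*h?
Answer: 225700/3 ≈ 75233.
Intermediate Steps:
B(h) = -h/6
(B(-5)*(12 + 10) + 185)*370 = ((-⅙*(-5))*(12 + 10) + 185)*370 = ((⅚)*22 + 185)*370 = (55/3 + 185)*370 = (610/3)*370 = 225700/3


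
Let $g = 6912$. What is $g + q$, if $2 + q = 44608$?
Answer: $51518$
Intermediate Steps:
$q = 44606$ ($q = -2 + 44608 = 44606$)
$g + q = 6912 + 44606 = 51518$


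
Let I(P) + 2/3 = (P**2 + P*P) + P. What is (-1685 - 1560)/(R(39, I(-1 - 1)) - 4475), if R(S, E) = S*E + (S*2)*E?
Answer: 3245/3851 ≈ 0.84264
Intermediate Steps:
I(P) = -2/3 + P + 2*P**2 (I(P) = -2/3 + ((P**2 + P*P) + P) = -2/3 + ((P**2 + P**2) + P) = -2/3 + (2*P**2 + P) = -2/3 + (P + 2*P**2) = -2/3 + P + 2*P**2)
R(S, E) = 3*E*S (R(S, E) = E*S + (2*S)*E = E*S + 2*E*S = 3*E*S)
(-1685 - 1560)/(R(39, I(-1 - 1)) - 4475) = (-1685 - 1560)/(3*(-2/3 + (-1 - 1) + 2*(-1 - 1)**2)*39 - 4475) = -3245/(3*(-2/3 - 2 + 2*(-2)**2)*39 - 4475) = -3245/(3*(-2/3 - 2 + 2*4)*39 - 4475) = -3245/(3*(-2/3 - 2 + 8)*39 - 4475) = -3245/(3*(16/3)*39 - 4475) = -3245/(624 - 4475) = -3245/(-3851) = -3245*(-1/3851) = 3245/3851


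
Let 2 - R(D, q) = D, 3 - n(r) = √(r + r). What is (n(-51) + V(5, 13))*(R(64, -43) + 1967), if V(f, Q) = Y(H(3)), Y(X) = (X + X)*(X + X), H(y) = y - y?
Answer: 5715 - 1905*I*√102 ≈ 5715.0 - 19240.0*I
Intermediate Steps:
n(r) = 3 - √2*√r (n(r) = 3 - √(r + r) = 3 - √(2*r) = 3 - √2*√r)
R(D, q) = 2 - D
H(y) = 0
Y(X) = 4*X² (Y(X) = (2*X)*(2*X) = 4*X²)
V(f, Q) = 0 (V(f, Q) = 4*0² = 4*0 = 0)
(n(-51) + V(5, 13))*(R(64, -43) + 1967) = ((3 - √2*√(-51)) + 0)*((2 - 1*64) + 1967) = ((3 - √2*I*√51) + 0)*((2 - 64) + 1967) = ((3 - I*√102) + 0)*(-62 + 1967) = (3 - I*√102)*1905 = 5715 - 1905*I*√102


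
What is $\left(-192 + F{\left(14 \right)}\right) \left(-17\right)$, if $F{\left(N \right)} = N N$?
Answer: $-68$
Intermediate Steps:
$F{\left(N \right)} = N^{2}$
$\left(-192 + F{\left(14 \right)}\right) \left(-17\right) = \left(-192 + 14^{2}\right) \left(-17\right) = \left(-192 + 196\right) \left(-17\right) = 4 \left(-17\right) = -68$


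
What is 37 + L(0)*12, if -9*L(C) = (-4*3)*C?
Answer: 37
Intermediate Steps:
L(C) = 4*C/3 (L(C) = -(-4*3)*C/9 = -(-4)*C/3 = 4*C/3)
37 + L(0)*12 = 37 + ((4/3)*0)*12 = 37 + 0*12 = 37 + 0 = 37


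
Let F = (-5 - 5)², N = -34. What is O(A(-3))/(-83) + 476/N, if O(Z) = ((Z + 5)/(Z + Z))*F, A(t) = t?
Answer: -3386/249 ≈ -13.598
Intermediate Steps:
F = 100 (F = (-10)² = 100)
O(Z) = 50*(5 + Z)/Z (O(Z) = ((Z + 5)/(Z + Z))*100 = ((5 + Z)/((2*Z)))*100 = ((5 + Z)*(1/(2*Z)))*100 = ((5 + Z)/(2*Z))*100 = 50*(5 + Z)/Z)
O(A(-3))/(-83) + 476/N = (50 + 250/(-3))/(-83) + 476/(-34) = (50 + 250*(-⅓))*(-1/83) + 476*(-1/34) = (50 - 250/3)*(-1/83) - 14 = -100/3*(-1/83) - 14 = 100/249 - 14 = -3386/249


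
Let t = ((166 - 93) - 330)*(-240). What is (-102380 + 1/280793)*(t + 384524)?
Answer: -12827288461011156/280793 ≈ -4.5682e+10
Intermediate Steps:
t = 61680 (t = (73 - 330)*(-240) = -257*(-240) = 61680)
(-102380 + 1/280793)*(t + 384524) = (-102380 + 1/280793)*(61680 + 384524) = (-102380 + 1/280793)*446204 = -28747587339/280793*446204 = -12827288461011156/280793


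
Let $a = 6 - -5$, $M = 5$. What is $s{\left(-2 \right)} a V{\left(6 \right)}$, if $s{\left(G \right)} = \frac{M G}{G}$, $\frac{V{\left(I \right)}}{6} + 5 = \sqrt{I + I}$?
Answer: $-1650 + 660 \sqrt{3} \approx -506.85$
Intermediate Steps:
$V{\left(I \right)} = -30 + 6 \sqrt{2} \sqrt{I}$ ($V{\left(I \right)} = -30 + 6 \sqrt{I + I} = -30 + 6 \sqrt{2 I} = -30 + 6 \sqrt{2} \sqrt{I}$)
$s{\left(G \right)} = 5$ ($s{\left(G \right)} = \frac{5 G}{G} = 5$)
$a = 11$ ($a = 6 + 5 = 11$)
$s{\left(-2 \right)} a V{\left(6 \right)} = 5 \cdot 11 \left(-30 + 6 \sqrt{2} \sqrt{6}\right) = 55 \left(-30 + 12 \sqrt{3}\right) = -1650 + 660 \sqrt{3}$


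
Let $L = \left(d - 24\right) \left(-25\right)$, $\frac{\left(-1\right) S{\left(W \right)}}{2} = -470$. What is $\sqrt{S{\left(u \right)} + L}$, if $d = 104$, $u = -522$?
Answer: $2 i \sqrt{265} \approx 32.558 i$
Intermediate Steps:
$S{\left(W \right)} = 940$ ($S{\left(W \right)} = \left(-2\right) \left(-470\right) = 940$)
$L = -2000$ ($L = \left(104 - 24\right) \left(-25\right) = 80 \left(-25\right) = -2000$)
$\sqrt{S{\left(u \right)} + L} = \sqrt{940 - 2000} = \sqrt{-1060} = 2 i \sqrt{265}$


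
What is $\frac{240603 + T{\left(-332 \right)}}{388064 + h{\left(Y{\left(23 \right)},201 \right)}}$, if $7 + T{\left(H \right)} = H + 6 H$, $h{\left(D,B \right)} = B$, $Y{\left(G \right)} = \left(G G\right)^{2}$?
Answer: $\frac{238272}{388265} \approx 0.61368$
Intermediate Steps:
$Y{\left(G \right)} = G^{4}$ ($Y{\left(G \right)} = \left(G^{2}\right)^{2} = G^{4}$)
$T{\left(H \right)} = -7 + 7 H$ ($T{\left(H \right)} = -7 + \left(H + 6 H\right) = -7 + 7 H$)
$\frac{240603 + T{\left(-332 \right)}}{388064 + h{\left(Y{\left(23 \right)},201 \right)}} = \frac{240603 + \left(-7 + 7 \left(-332\right)\right)}{388064 + 201} = \frac{240603 - 2331}{388265} = \left(240603 - 2331\right) \frac{1}{388265} = 238272 \cdot \frac{1}{388265} = \frac{238272}{388265}$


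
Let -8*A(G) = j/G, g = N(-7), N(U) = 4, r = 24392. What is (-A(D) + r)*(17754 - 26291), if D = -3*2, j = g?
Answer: -2498805511/12 ≈ -2.0823e+8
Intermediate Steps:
g = 4
j = 4
D = -6
A(G) = -1/(2*G)
(-A(D) + r)*(17754 - 26291) = (-(-1)/(2*(-6)) + 24392)*(17754 - 26291) = (-(-1)*(-1)/(2*6) + 24392)*(-8537) = (-1*1/12 + 24392)*(-8537) = (-1/12 + 24392)*(-8537) = (292703/12)*(-8537) = -2498805511/12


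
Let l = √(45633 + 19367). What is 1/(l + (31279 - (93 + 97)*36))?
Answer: 24439/597199721 - 50*√26/597199721 ≈ 4.0496e-5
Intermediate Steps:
l = 50*√26 (l = √65000 = 50*√26 ≈ 254.95)
1/(l + (31279 - (93 + 97)*36)) = 1/(50*√26 + (31279 - (93 + 97)*36)) = 1/(50*√26 + (31279 - 190*36)) = 1/(50*√26 + (31279 - 1*6840)) = 1/(50*√26 + (31279 - 6840)) = 1/(50*√26 + 24439) = 1/(24439 + 50*√26)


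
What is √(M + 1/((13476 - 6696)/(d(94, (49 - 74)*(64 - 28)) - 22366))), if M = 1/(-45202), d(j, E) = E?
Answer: 2*I*√1259011085527245/38308695 ≈ 1.8525*I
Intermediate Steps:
M = -1/45202 ≈ -2.2123e-5
√(M + 1/((13476 - 6696)/(d(94, (49 - 74)*(64 - 28)) - 22366))) = √(-1/45202 + 1/((13476 - 6696)/((49 - 74)*(64 - 28) - 22366))) = √(-1/45202 + 1/(6780/(-25*36 - 22366))) = √(-1/45202 + 1/(6780/(-900 - 22366))) = √(-1/45202 + 1/(6780/(-23266))) = √(-1/45202 + 1/(6780*(-1/23266))) = √(-1/45202 + 1/(-3390/11633)) = √(-1/45202 - 11633/3390) = √(-131459564/38308695) = 2*I*√1259011085527245/38308695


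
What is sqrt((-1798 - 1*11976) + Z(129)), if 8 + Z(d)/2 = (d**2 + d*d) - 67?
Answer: 4*sqrt(3290) ≈ 229.43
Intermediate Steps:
Z(d) = -150 + 4*d**2 (Z(d) = -16 + 2*((d**2 + d*d) - 67) = -16 + 2*((d**2 + d**2) - 67) = -16 + 2*(2*d**2 - 67) = -16 + 2*(-67 + 2*d**2) = -16 + (-134 + 4*d**2) = -150 + 4*d**2)
sqrt((-1798 - 1*11976) + Z(129)) = sqrt((-1798 - 1*11976) + (-150 + 4*129**2)) = sqrt((-1798 - 11976) + (-150 + 4*16641)) = sqrt(-13774 + (-150 + 66564)) = sqrt(-13774 + 66414) = sqrt(52640) = 4*sqrt(3290)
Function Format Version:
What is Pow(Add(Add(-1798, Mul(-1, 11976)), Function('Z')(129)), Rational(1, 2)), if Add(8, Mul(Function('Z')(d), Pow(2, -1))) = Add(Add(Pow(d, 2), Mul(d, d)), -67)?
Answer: Mul(4, Pow(3290, Rational(1, 2))) ≈ 229.43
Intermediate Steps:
Function('Z')(d) = Add(-150, Mul(4, Pow(d, 2))) (Function('Z')(d) = Add(-16, Mul(2, Add(Add(Pow(d, 2), Mul(d, d)), -67))) = Add(-16, Mul(2, Add(Add(Pow(d, 2), Pow(d, 2)), -67))) = Add(-16, Mul(2, Add(Mul(2, Pow(d, 2)), -67))) = Add(-16, Mul(2, Add(-67, Mul(2, Pow(d, 2))))) = Add(-16, Add(-134, Mul(4, Pow(d, 2)))) = Add(-150, Mul(4, Pow(d, 2))))
Pow(Add(Add(-1798, Mul(-1, 11976)), Function('Z')(129)), Rational(1, 2)) = Pow(Add(Add(-1798, Mul(-1, 11976)), Add(-150, Mul(4, Pow(129, 2)))), Rational(1, 2)) = Pow(Add(Add(-1798, -11976), Add(-150, Mul(4, 16641))), Rational(1, 2)) = Pow(Add(-13774, Add(-150, 66564)), Rational(1, 2)) = Pow(Add(-13774, 66414), Rational(1, 2)) = Pow(52640, Rational(1, 2)) = Mul(4, Pow(3290, Rational(1, 2)))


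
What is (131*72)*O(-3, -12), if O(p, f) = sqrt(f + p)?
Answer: 9432*I*sqrt(15) ≈ 36530.0*I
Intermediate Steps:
(131*72)*O(-3, -12) = (131*72)*sqrt(-12 - 3) = 9432*sqrt(-15) = 9432*(I*sqrt(15)) = 9432*I*sqrt(15)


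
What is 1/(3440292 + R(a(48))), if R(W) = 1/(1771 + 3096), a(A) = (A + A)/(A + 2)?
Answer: 4867/16743901165 ≈ 2.9067e-7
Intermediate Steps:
a(A) = 2*A/(2 + A) (a(A) = (2*A)/(2 + A) = 2*A/(2 + A))
R(W) = 1/4867
1/(3440292 + R(a(48))) = 1/(3440292 + 1/4867) = 1/(16743901165/4867) = 4867/16743901165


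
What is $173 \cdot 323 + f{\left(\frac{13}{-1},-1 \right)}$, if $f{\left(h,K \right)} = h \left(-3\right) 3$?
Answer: $55996$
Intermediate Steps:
$f{\left(h,K \right)} = - 9 h$ ($f{\left(h,K \right)} = - 3 h 3 = - 9 h$)
$173 \cdot 323 + f{\left(\frac{13}{-1},-1 \right)} = 173 \cdot 323 - 9 \frac{13}{-1} = 55879 - 9 \cdot 13 \left(-1\right) = 55879 - -117 = 55879 + 117 = 55996$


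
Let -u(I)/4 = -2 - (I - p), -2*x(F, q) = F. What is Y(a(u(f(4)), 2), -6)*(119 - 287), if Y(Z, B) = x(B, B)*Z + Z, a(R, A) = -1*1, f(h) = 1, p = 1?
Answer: 672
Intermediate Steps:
x(F, q) = -F/2
u(I) = 4 + 4*I (u(I) = -4*(-2 - (I - 1*1)) = -4*(-2 - (I - 1)) = -4*(-2 - (-1 + I)) = -4*(-2 + (1 - I)) = -4*(-1 - I) = 4 + 4*I)
a(R, A) = -1
Y(Z, B) = Z - B*Z/2 (Y(Z, B) = (-B/2)*Z + Z = -B*Z/2 + Z = Z - B*Z/2)
Y(a(u(f(4)), 2), -6)*(119 - 287) = ((½)*(-1)*(2 - 1*(-6)))*(119 - 287) = ((½)*(-1)*(2 + 6))*(-168) = ((½)*(-1)*8)*(-168) = -4*(-168) = 672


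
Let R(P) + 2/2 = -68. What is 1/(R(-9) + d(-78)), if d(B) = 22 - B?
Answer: 1/31 ≈ 0.032258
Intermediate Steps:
R(P) = -69 (R(P) = -1 - 68 = -69)
1/(R(-9) + d(-78)) = 1/(-69 + (22 - 1*(-78))) = 1/(-69 + (22 + 78)) = 1/(-69 + 100) = 1/31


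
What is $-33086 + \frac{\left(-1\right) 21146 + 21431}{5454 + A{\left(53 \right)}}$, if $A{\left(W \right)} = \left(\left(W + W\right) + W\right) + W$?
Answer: $- \frac{187464991}{5666} \approx -33086.0$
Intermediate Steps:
$A{\left(W \right)} = 4 W$ ($A{\left(W \right)} = \left(2 W + W\right) + W = 3 W + W = 4 W$)
$-33086 + \frac{\left(-1\right) 21146 + 21431}{5454 + A{\left(53 \right)}} = -33086 + \frac{\left(-1\right) 21146 + 21431}{5454 + 4 \cdot 53} = -33086 + \frac{-21146 + 21431}{5454 + 212} = -33086 + \frac{285}{5666} = - \frac{187464991}{5666}$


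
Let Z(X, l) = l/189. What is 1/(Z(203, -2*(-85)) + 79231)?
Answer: 189/14974829 ≈ 1.2621e-5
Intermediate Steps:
Z(X, l) = l/189 (Z(X, l) = l*(1/189) = l/189)
1/(Z(203, -2*(-85)) + 79231) = 1/((-2*(-85))/189 + 79231) = 1/((1/189)*170 + 79231) = 1/(170/189 + 79231) = 1/(14974829/189) = 189/14974829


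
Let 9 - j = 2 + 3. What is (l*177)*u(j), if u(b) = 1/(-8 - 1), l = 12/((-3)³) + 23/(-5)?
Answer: 13393/135 ≈ 99.207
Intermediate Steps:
l = -227/45 (l = 12/(-27) + 23*(-⅕) = 12*(-1/27) - 23/5 = -4/9 - 23/5 = -227/45 ≈ -5.0444)
j = 4 (j = 9 - (2 + 3) = 9 - 1*5 = 9 - 5 = 4)
u(b) = -⅑ (u(b) = 1/(-9) = -⅑)
(l*177)*u(j) = -227/45*177*(-⅑) = -13393/15*(-⅑) = 13393/135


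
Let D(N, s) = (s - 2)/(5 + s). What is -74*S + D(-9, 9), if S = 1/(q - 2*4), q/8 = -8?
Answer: 55/36 ≈ 1.5278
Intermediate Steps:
q = -64 (q = 8*(-8) = -64)
D(N, s) = (-2 + s)/(5 + s)
S = -1/72 (S = 1/(-64 - 2*4) = 1/(-64 - 8) = 1/(-72) = -1/72 ≈ -0.013889)
-74*S + D(-9, 9) = -74*(-1/72) + (-2 + 9)/(5 + 9) = 37/36 + 7/14 = 37/36 + (1/14)*7 = 37/36 + ½ = 55/36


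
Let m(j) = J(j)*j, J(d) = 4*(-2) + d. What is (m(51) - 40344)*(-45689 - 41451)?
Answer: 3324478140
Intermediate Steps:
J(d) = -8 + d
m(j) = j*(-8 + j) (m(j) = (-8 + j)*j = j*(-8 + j))
(m(51) - 40344)*(-45689 - 41451) = (51*(-8 + 51) - 40344)*(-45689 - 41451) = (51*43 - 40344)*(-87140) = (2193 - 40344)*(-87140) = -38151*(-87140) = 3324478140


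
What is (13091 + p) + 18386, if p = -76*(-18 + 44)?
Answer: 29501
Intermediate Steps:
p = -1976 (p = -76*26 = -1976)
(13091 + p) + 18386 = (13091 - 1976) + 18386 = 11115 + 18386 = 29501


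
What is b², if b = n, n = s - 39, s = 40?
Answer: 1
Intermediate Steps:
n = 1 (n = 40 - 39 = 1)
b = 1
b² = 1² = 1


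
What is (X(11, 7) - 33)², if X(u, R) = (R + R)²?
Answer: 26569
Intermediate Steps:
X(u, R) = 4*R² (X(u, R) = (2*R)² = 4*R²)
(X(11, 7) - 33)² = (4*7² - 33)² = (4*49 - 33)² = (196 - 33)² = 163² = 26569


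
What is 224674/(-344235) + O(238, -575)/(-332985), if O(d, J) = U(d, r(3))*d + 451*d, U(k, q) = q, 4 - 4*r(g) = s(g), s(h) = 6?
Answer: -2482702319/2547224255 ≈ -0.97467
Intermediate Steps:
r(g) = -1/2 (r(g) = 1 - 1/4*6 = 1 - 3/2 = -1/2)
O(d, J) = 901*d/2 (O(d, J) = -d/2 + 451*d = 901*d/2)
224674/(-344235) + O(238, -575)/(-332985) = 224674/(-344235) + ((901/2)*238)/(-332985) = 224674*(-1/344235) + 107219*(-1/332985) = -224674/344235 - 107219/332985 = -2482702319/2547224255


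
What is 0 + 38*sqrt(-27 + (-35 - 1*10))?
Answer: 228*I*sqrt(2) ≈ 322.44*I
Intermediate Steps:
0 + 38*sqrt(-27 + (-35 - 1*10)) = 0 + 38*sqrt(-27 + (-35 - 10)) = 0 + 38*sqrt(-27 - 45) = 0 + 38*sqrt(-72) = 0 + 38*(6*I*sqrt(2)) = 0 + 228*I*sqrt(2) = 228*I*sqrt(2)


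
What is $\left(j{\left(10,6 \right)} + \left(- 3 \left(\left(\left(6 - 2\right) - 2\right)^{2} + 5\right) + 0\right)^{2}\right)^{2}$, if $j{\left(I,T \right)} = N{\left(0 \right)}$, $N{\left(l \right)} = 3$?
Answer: $535824$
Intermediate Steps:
$j{\left(I,T \right)} = 3$
$\left(j{\left(10,6 \right)} + \left(- 3 \left(\left(\left(6 - 2\right) - 2\right)^{2} + 5\right) + 0\right)^{2}\right)^{2} = \left(3 + \left(- 3 \left(\left(\left(6 - 2\right) - 2\right)^{2} + 5\right) + 0\right)^{2}\right)^{2} = \left(3 + \left(- 3 \left(\left(4 - 2\right)^{2} + 5\right) + 0\right)^{2}\right)^{2} = \left(3 + \left(- 3 \left(2^{2} + 5\right) + 0\right)^{2}\right)^{2} = \left(3 + \left(- 3 \left(4 + 5\right) + 0\right)^{2}\right)^{2} = \left(3 + \left(\left(-3\right) 9 + 0\right)^{2}\right)^{2} = \left(3 + \left(-27 + 0\right)^{2}\right)^{2} = \left(3 + \left(-27\right)^{2}\right)^{2} = \left(3 + 729\right)^{2} = 732^{2} = 535824$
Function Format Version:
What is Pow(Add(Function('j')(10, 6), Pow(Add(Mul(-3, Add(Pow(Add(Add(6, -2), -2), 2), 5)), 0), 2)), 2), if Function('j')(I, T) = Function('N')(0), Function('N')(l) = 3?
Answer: 535824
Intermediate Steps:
Function('j')(I, T) = 3
Pow(Add(Function('j')(10, 6), Pow(Add(Mul(-3, Add(Pow(Add(Add(6, -2), -2), 2), 5)), 0), 2)), 2) = Pow(Add(3, Pow(Add(Mul(-3, Add(Pow(Add(Add(6, -2), -2), 2), 5)), 0), 2)), 2) = Pow(Add(3, Pow(Add(Mul(-3, Add(Pow(Add(4, -2), 2), 5)), 0), 2)), 2) = Pow(Add(3, Pow(Add(Mul(-3, Add(Pow(2, 2), 5)), 0), 2)), 2) = Pow(Add(3, Pow(Add(Mul(-3, Add(4, 5)), 0), 2)), 2) = Pow(Add(3, Pow(Add(Mul(-3, 9), 0), 2)), 2) = Pow(Add(3, Pow(Add(-27, 0), 2)), 2) = Pow(Add(3, Pow(-27, 2)), 2) = Pow(Add(3, 729), 2) = Pow(732, 2) = 535824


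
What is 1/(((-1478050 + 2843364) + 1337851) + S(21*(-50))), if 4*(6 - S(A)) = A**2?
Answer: 1/2427546 ≈ 4.1194e-7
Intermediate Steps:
S(A) = 6 - A**2/4
1/(((-1478050 + 2843364) + 1337851) + S(21*(-50))) = 1/(((-1478050 + 2843364) + 1337851) + (6 - (21*(-50))**2/4)) = 1/((1365314 + 1337851) + (6 - 1/4*(-1050)**2)) = 1/(2703165 + (6 - 1/4*1102500)) = 1/(2703165 + (6 - 275625)) = 1/(2703165 - 275619) = 1/2427546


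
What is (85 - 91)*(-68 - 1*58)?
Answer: 756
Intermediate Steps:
(85 - 91)*(-68 - 1*58) = -6*(-68 - 58) = -6*(-126) = 756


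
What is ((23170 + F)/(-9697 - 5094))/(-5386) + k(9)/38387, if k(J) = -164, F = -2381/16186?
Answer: -197073101400811/49497993568274132 ≈ -0.0039814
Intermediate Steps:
F = -2381/16186 (F = -2381*1/16186 = -2381/16186 ≈ -0.14710)
((23170 + F)/(-9697 - 5094))/(-5386) + k(9)/38387 = ((23170 - 2381/16186)/(-9697 - 5094))/(-5386) - 164/38387 = ((375027239/16186)/(-14791))*(-1/5386) - 164*1/38387 = ((375027239/16186)*(-1/14791))*(-1/5386) - 164/38387 = -375027239/239407126*(-1/5386) - 164/38387 = 375027239/1289446780636 - 164/38387 = -197073101400811/49497993568274132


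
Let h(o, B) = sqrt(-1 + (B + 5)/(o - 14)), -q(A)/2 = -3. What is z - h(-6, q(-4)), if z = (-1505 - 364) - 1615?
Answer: -3484 - I*sqrt(155)/10 ≈ -3484.0 - 1.245*I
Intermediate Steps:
q(A) = 6 (q(A) = -2*(-3) = 6)
z = -3484 (z = -1869 - 1615 = -3484)
h(o, B) = sqrt(-1 + (5 + B)/(-14 + o))
z - h(-6, q(-4)) = -3484 - sqrt((19 + 6 - 1*(-6))/(-14 - 6)) = -3484 - sqrt((19 + 6 + 6)/(-20)) = -3484 - sqrt(-1/20*31) = -3484 - sqrt(-31/20) = -3484 - I*sqrt(155)/10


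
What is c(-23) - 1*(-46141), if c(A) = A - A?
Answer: 46141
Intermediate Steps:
c(A) = 0
c(-23) - 1*(-46141) = 0 - 1*(-46141) = 0 + 46141 = 46141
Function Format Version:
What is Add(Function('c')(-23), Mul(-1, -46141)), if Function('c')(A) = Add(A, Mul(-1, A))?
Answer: 46141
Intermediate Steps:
Function('c')(A) = 0
Add(Function('c')(-23), Mul(-1, -46141)) = Add(0, Mul(-1, -46141)) = Add(0, 46141) = 46141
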